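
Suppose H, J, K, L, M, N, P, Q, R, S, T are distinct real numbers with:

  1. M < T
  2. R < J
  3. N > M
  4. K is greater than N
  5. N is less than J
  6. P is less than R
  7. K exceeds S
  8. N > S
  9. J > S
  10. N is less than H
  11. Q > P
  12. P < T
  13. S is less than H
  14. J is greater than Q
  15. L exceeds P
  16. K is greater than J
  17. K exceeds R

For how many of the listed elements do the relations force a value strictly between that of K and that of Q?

1

The relations place Q below K. An element lies strictly between them when it is forced above Q and also forced below K.
Above Q: {J}. Below K: {P, S, R, M, N, J}.
Intersection: {J} — 1.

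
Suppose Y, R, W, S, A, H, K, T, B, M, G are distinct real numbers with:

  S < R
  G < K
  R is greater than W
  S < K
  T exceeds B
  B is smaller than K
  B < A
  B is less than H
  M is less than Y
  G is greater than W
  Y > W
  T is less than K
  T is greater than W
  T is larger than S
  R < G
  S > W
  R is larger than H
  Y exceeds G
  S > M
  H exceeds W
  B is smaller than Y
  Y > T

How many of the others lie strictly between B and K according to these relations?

4

The relations place B below K. An element lies strictly between them when it is forced above B and also forced below K.
Above B: {H, A, R, G, T, Y}. Below K: {W, H, M, S, R, G, T}.
Intersection: {H, R, G, T} — 4.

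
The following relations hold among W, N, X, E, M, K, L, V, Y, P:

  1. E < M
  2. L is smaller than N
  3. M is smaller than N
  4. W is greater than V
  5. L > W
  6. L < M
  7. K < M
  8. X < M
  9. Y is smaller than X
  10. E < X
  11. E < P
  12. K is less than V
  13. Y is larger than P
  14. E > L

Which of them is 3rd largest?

The consecutive relations fix a unique order: K < V < W < L < E < P < Y < X < M < N.
The 3rd largest is X.

X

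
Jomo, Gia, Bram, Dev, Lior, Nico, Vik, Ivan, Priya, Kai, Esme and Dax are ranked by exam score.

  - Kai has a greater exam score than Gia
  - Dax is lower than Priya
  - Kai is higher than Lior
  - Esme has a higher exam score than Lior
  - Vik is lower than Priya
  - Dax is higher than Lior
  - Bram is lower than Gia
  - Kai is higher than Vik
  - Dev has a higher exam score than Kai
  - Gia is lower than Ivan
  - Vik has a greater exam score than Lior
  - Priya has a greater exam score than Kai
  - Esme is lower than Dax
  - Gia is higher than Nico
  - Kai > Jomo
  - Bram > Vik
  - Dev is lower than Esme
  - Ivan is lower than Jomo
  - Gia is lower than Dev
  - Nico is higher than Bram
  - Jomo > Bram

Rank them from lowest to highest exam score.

Nothing is placed below Lior, so it is least; from there Lior < Vik; Vik < Bram; Bram < Nico; Nico < Gia; Gia < Ivan; Ivan < Jomo; Jomo < Kai; Kai < Dev; Dev < Esme; Esme < Dax; Dax < Priya, each given directly.

Lior < Vik < Bram < Nico < Gia < Ivan < Jomo < Kai < Dev < Esme < Dax < Priya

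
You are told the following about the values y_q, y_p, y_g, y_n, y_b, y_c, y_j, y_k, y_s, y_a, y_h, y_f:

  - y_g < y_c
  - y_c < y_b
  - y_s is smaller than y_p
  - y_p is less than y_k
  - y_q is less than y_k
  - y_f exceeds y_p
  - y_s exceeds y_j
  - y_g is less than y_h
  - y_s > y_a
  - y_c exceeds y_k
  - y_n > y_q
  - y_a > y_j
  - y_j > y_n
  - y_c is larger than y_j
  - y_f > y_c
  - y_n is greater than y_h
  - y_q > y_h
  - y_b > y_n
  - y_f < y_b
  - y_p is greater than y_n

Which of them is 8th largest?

y_j

Chaining the given pairs: y_g < y_h < y_q < y_n < y_j < y_a < y_s < y_p < y_k < y_c < y_f < y_b.
Counting 8 from the largest end gives y_j.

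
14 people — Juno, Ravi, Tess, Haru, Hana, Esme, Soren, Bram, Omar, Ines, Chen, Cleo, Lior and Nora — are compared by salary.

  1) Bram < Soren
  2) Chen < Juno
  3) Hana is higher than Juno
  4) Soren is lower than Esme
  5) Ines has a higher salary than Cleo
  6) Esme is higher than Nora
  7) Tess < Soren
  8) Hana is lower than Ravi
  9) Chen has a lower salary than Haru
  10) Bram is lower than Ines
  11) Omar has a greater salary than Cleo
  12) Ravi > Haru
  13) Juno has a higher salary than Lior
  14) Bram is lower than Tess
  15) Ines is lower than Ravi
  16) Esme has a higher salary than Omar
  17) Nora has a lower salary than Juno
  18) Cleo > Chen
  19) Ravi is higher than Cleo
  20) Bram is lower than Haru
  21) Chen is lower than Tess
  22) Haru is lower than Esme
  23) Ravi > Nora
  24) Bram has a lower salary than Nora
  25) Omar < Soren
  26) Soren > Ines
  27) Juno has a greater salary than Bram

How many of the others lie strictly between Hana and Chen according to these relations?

Chaining upward from Chen reaches: Cleo, Ines, Haru, Tess, Omar, Juno, Ravi, Soren, Esme.
Chaining downward from Hana reaches: Bram, Nora, Lior, Juno.
Strictly between Chen and Hana are those in both lists: Juno — 1 element.

1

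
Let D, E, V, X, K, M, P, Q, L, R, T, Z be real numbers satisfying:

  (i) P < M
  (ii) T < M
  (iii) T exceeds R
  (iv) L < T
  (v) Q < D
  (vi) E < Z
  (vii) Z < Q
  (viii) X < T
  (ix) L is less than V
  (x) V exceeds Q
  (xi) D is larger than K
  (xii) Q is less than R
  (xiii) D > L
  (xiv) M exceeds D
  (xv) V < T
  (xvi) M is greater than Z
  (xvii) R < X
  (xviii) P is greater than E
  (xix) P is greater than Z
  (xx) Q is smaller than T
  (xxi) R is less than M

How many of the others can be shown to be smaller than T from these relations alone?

From T the given relations immediately reach Q, L, R, X, V.
From those, Z — 6 in total.
From those, E — 7 in total.
No other element is forced below T by the given relations, so the count is 7.

7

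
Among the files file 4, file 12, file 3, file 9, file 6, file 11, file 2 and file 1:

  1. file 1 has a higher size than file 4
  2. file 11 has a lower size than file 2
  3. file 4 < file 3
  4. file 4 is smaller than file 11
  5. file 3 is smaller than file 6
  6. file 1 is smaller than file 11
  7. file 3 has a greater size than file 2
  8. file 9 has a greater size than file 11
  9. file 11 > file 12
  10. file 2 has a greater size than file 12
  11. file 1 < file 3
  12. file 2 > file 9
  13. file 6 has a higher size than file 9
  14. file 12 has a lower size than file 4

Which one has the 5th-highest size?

file 11

Piecing the relations together gives one ordering: file 12 < file 4 < file 1 < file 11 < file 9 < file 2 < file 3 < file 6.
The 5th largest is file 11.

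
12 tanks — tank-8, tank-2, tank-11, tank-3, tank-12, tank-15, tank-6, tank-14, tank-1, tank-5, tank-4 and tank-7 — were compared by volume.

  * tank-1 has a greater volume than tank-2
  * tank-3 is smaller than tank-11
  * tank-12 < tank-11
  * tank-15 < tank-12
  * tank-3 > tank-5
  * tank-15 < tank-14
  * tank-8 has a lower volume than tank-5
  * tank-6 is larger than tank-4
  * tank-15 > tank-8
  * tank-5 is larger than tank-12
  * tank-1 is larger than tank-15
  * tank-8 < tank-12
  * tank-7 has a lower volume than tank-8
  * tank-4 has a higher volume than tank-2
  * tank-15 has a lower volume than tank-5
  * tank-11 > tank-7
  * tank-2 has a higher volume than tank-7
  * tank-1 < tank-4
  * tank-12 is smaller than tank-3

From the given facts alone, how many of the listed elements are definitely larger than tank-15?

8

The elements the relations force above tank-15 are tank-12, tank-1, tank-5, tank-3, tank-4, tank-11, tank-6, tank-14 — no chain reaches any other.
That is 8.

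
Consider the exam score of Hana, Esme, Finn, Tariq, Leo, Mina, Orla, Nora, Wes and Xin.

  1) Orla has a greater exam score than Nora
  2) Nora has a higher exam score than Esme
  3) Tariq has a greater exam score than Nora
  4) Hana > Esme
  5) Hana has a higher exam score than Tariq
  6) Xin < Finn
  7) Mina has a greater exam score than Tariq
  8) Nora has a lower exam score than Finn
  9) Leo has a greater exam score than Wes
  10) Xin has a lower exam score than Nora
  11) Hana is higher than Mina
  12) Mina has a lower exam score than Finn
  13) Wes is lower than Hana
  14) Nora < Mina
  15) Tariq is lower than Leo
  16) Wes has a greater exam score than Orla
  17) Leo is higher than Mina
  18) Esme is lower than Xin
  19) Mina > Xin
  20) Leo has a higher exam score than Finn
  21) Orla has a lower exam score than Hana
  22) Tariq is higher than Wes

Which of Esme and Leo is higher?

Leo

Esme < Xin and Xin < Nora give Esme < Nora.
With Nora < Orla: Esme < Xin < Nora < Orla.
With Orla < Wes: Esme < Xin < Nora < Orla < Wes.
Then Wes < Tariq extends the chain to Tariq.
With Tariq < Mina: Esme < Xin < Nora < Orla < Wes < Tariq < Mina.
Then Mina < Finn extends the chain to Finn.
With Finn < Leo: Esme < Xin < Nora < Orla < Wes < Tariq < Mina < Finn < Leo.
So Esme < Leo; Leo is the higher of the two.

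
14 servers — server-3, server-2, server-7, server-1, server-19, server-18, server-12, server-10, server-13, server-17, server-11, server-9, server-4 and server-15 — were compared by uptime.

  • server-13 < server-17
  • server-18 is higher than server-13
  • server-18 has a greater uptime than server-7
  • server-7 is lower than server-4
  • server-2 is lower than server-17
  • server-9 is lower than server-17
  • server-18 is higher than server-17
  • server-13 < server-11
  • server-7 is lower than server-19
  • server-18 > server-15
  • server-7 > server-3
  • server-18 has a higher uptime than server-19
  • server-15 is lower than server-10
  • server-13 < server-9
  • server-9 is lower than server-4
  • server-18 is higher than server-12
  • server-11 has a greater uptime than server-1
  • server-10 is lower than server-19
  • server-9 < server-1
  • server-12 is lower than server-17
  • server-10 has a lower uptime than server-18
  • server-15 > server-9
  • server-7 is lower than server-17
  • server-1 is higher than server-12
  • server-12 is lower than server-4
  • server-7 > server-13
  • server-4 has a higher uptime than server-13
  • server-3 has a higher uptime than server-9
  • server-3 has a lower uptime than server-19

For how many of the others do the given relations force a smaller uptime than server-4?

5

The elements the relations force below server-4 are server-13, server-9, server-3, server-7, server-12 — no chain reaches any other.
That is 5.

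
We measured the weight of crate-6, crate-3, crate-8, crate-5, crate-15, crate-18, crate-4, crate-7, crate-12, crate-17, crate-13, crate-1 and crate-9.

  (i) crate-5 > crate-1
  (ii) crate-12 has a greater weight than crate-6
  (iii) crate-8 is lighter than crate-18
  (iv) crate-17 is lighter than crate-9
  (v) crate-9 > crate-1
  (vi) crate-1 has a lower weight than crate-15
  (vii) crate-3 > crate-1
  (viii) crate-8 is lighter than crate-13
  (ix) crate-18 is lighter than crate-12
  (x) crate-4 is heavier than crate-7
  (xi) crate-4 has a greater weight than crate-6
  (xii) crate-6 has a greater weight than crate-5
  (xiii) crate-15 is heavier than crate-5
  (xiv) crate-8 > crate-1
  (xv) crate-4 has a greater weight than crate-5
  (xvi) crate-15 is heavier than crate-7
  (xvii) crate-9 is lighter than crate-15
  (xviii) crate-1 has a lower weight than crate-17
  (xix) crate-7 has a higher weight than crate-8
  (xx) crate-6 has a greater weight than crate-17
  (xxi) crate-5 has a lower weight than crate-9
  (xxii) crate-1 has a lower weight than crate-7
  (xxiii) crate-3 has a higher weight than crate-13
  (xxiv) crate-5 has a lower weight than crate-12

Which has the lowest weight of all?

Chaining upward from crate-1: directly above it, crate-8, crate-7, crate-17, crate-5, crate-3, crate-9, crate-15; then crate-13, crate-18, crate-6, crate-12, crate-4.
That covers every other element, and nothing is given below crate-1, so crate-1 is the lowest weight.

crate-1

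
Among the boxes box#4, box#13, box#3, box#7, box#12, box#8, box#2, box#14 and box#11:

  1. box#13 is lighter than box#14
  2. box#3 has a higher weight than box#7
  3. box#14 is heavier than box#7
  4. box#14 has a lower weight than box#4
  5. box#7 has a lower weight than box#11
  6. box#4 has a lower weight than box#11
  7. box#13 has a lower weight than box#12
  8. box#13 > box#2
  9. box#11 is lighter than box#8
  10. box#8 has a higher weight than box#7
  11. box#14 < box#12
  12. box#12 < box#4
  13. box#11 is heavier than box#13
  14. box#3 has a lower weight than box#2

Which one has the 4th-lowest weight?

Chaining the given pairs: box#7 < box#3 < box#2 < box#13 < box#14 < box#12 < box#4 < box#11 < box#8.
Counting 4 from the smallest end gives box#13.

box#13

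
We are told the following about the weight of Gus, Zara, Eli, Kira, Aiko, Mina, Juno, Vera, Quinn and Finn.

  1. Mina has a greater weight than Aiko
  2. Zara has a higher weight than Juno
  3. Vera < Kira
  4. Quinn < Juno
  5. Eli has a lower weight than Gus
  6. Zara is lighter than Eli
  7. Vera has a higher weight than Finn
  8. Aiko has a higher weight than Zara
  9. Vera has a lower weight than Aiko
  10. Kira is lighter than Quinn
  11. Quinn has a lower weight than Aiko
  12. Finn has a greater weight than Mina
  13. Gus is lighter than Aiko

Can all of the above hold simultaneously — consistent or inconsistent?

inconsistent

Chaining the given relations yields Mina < Finn < Vera < Kira < Quinn < Juno < Zara < Eli < Gus < Aiko, so Mina < Aiko. But one relation states Aiko < Mina. These cannot both hold.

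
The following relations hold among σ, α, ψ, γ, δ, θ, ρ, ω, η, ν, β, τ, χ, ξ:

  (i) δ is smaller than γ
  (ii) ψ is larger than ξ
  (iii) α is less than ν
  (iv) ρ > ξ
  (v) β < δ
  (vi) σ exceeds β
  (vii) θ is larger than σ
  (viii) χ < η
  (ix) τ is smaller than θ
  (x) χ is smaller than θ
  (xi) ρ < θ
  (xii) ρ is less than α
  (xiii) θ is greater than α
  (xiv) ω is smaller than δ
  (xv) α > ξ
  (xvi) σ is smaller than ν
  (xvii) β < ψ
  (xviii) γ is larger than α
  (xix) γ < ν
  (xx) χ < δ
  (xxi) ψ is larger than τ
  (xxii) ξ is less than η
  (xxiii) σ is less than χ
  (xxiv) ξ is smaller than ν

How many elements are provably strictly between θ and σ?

1

The relations place σ below θ. An element lies strictly between them when it is forced above σ and also forced below θ.
Above σ: {χ, δ, γ, η, ν}. Below θ: {β, τ, ξ, ρ, α, χ}.
Intersection: {χ} — 1.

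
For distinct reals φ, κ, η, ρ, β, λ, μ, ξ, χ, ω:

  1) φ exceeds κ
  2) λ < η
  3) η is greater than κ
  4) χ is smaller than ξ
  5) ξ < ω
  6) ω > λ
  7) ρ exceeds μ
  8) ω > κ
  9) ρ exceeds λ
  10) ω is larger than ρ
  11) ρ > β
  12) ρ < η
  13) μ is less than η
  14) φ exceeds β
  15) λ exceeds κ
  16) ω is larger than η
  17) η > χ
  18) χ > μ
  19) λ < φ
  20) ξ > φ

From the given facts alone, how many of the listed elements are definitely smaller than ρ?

The elements the relations force below ρ are β, κ, λ, μ — no chain reaches any other.
That is 4.

4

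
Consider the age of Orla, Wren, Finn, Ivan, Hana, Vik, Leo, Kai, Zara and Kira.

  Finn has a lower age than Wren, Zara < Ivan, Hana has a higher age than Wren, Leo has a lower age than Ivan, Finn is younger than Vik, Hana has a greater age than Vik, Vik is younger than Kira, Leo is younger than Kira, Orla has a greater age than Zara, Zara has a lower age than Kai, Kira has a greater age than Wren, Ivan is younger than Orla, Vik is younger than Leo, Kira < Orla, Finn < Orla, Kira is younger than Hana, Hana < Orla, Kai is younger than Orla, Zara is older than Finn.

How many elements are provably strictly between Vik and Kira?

Chaining upward from Vik reaches: Leo, Ivan, Hana, Orla.
Chaining downward from Kira reaches: Finn, Leo, Wren.
Strictly between Vik and Kira are those in both lists: Leo — 1 element.

1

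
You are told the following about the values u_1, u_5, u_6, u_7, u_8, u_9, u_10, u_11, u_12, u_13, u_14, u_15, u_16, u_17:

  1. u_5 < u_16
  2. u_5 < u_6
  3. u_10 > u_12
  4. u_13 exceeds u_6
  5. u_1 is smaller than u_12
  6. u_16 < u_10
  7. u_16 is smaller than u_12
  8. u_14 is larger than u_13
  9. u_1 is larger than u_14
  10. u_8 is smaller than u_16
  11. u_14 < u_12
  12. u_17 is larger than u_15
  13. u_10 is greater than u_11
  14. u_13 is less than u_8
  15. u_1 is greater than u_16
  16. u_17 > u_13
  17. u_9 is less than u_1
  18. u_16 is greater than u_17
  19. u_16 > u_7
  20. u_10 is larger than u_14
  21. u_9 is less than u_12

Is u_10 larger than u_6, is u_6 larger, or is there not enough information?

Link the given pairs in sequence: u_6 < u_13; u_13 < u_17; u_17 < u_16; u_16 < u_1; u_1 < u_12; u_12 < u_10.
Together: u_6 < u_13 < u_17 < u_16 < u_1 < u_12 < u_10.
So u_10 is larger.

u_10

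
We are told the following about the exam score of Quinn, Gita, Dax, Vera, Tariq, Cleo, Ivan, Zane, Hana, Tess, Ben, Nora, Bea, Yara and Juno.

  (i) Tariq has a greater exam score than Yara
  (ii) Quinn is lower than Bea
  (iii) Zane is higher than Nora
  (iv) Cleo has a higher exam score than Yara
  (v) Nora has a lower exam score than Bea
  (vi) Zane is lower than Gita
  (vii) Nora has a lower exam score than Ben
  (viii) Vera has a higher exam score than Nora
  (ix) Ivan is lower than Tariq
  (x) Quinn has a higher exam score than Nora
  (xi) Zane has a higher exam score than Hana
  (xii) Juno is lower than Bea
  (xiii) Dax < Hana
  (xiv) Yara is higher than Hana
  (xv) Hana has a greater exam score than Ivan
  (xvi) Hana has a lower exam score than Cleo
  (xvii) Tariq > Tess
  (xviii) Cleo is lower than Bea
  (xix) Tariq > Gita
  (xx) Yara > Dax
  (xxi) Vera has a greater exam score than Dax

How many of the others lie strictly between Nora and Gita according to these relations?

1

The relations place Nora below Gita. An element lies strictly between them when it is forced above Nora and also forced below Gita.
Above Nora: {Quinn, Zane, Ben, Vera, Bea, Tariq}. Below Gita: {Ivan, Dax, Hana, Zane}.
Intersection: {Zane} — 1.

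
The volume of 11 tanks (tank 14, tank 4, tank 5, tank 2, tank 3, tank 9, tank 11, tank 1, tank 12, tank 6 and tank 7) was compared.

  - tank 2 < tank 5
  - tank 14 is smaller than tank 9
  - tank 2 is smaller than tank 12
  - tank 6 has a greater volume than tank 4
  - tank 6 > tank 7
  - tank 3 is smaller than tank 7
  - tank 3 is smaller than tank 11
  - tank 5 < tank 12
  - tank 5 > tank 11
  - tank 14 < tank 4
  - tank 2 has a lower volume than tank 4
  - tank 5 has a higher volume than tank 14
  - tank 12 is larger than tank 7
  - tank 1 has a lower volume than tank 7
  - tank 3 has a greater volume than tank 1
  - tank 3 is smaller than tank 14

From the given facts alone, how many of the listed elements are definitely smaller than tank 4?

4

From tank 4 the given relations immediately reach tank 14, tank 2.
From those, tank 3 — 3 in total.
From those, tank 1 — 4 in total.
No other element is forced below tank 4 by the given relations, so the count is 4.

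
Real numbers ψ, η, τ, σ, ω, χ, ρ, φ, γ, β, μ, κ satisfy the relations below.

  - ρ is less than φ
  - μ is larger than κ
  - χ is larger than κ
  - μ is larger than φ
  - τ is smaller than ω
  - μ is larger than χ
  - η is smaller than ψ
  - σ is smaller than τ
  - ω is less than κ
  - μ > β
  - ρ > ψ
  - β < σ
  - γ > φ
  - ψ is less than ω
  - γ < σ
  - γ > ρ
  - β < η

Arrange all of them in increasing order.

β < η < ψ < ρ < φ < γ < σ < τ < ω < κ < χ < μ

Nothing is placed below β, so it is least; from there β < η; η < ψ; ψ < ρ; ρ < φ; φ < γ; γ < σ; σ < τ; τ < ω; ω < κ; κ < χ; χ < μ, each given directly.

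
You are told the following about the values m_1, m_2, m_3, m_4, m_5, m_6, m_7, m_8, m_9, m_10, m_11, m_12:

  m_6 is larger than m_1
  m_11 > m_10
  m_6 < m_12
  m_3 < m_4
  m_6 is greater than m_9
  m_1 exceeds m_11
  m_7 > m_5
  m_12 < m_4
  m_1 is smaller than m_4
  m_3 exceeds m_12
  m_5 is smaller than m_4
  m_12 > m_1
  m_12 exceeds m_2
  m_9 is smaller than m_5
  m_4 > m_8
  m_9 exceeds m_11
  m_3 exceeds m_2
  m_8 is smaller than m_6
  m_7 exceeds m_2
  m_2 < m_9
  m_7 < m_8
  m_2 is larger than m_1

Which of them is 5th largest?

m_8

The consecutive relations fix a unique order: m_10 < m_11 < m_1 < m_2 < m_9 < m_5 < m_7 < m_8 < m_6 < m_12 < m_3 < m_4.
Counting 5 from the largest end gives m_8.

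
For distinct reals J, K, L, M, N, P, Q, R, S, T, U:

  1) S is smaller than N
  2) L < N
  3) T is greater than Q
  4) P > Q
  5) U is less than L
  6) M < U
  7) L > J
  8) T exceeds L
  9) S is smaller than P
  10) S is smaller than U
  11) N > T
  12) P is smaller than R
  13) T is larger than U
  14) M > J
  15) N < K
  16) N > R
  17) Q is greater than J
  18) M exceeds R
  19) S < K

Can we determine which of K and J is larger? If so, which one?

Link the given pairs in sequence: J < Q; Q < P; P < R; R < M; M < U; U < L; L < T; T < N; N < K.
Together: J < Q < P < R < M < U < L < T < N < K.
So K is larger.

K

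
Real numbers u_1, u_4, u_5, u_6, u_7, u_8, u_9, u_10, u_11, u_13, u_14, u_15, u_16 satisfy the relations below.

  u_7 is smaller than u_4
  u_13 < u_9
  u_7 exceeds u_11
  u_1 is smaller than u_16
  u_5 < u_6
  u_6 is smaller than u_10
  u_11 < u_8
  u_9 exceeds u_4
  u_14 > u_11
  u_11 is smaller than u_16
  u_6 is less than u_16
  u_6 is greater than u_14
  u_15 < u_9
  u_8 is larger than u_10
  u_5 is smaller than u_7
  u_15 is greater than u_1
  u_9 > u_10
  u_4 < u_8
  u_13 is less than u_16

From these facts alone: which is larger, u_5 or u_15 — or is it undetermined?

Following every chain through u_5: above u_5 we get u_6, u_7, u_4, u_10, u_8, u_16, u_9.
u_15 is not reached, and no chain runs the other way from u_15 to u_5.
So the given relations leave the order of u_5 and u_15 undetermined.

undetermined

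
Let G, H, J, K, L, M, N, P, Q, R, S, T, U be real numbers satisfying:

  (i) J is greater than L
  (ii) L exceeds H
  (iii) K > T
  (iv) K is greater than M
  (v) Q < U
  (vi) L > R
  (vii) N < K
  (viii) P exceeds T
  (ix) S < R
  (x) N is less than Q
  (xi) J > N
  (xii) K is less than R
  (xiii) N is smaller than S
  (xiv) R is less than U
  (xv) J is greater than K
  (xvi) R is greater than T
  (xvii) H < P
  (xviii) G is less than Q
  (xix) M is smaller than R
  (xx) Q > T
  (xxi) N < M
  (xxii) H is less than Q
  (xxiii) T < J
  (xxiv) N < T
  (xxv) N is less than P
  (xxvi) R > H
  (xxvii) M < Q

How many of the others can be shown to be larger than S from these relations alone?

The elements the relations force above S are R, L, U, J — no chain reaches any other.
That is 4.

4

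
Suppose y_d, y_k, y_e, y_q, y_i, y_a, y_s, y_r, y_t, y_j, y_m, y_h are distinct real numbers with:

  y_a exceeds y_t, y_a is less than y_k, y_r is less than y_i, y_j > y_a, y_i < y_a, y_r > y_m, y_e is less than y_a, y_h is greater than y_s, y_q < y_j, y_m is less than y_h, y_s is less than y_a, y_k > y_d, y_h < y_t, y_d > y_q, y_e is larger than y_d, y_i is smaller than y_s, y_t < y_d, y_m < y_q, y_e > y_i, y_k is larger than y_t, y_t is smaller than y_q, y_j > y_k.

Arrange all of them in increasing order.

y_m < y_r < y_i < y_s < y_h < y_t < y_q < y_d < y_e < y_a < y_k < y_j

Nothing is placed below y_m, so it is least; from there y_m < y_r; y_r < y_i; y_i < y_s; y_s < y_h; y_h < y_t; y_t < y_q; y_q < y_d; y_d < y_e; y_e < y_a; y_a < y_k; y_k < y_j, each given directly.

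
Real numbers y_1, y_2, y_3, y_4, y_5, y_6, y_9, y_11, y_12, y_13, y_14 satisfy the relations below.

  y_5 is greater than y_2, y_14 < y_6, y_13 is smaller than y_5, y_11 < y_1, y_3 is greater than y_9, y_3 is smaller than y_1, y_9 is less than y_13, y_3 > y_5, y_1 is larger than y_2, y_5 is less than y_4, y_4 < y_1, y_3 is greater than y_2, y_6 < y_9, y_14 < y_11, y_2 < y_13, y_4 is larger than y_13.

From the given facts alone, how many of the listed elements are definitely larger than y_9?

Directly above y_9: y_13, y_3.
One step further: y_5, y_4, y_1 (5 so far).
Nothing else is reachable above y_9; 5 in all.

5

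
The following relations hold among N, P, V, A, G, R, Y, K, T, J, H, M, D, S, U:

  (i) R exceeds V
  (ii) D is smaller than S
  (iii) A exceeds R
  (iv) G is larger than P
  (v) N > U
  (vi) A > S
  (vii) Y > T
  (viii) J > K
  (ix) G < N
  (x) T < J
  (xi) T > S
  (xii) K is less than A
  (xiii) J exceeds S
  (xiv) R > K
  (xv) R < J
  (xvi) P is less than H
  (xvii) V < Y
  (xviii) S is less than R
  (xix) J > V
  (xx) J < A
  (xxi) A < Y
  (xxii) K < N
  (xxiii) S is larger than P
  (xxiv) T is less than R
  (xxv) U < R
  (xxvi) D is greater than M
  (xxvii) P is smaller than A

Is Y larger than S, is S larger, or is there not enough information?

The relevant relations are S < T; T < R; R < J; J < A; A < Y.
Chaining these gives S < T < R < J < A < Y.
So Y is larger.

Y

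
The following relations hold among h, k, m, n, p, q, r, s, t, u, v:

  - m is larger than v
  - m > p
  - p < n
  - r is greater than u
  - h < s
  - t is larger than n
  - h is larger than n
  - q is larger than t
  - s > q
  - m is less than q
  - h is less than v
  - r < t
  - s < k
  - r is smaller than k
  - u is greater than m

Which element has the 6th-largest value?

u

Piecing the relations together gives one ordering: p < n < h < v < m < u < r < t < q < s < k.
Counting 6 from the largest end gives u.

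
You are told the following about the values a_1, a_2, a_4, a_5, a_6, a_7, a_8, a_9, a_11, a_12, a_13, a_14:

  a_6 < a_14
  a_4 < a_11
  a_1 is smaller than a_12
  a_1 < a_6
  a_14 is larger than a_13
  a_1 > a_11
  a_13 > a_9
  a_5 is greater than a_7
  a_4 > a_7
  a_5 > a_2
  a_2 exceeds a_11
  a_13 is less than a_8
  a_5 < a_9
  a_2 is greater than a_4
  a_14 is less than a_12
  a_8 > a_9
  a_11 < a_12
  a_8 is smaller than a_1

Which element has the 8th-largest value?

a_5

The consecutive relations fix a unique order: a_7 < a_4 < a_11 < a_2 < a_5 < a_9 < a_13 < a_8 < a_1 < a_6 < a_14 < a_12.
The 8th largest is a_5.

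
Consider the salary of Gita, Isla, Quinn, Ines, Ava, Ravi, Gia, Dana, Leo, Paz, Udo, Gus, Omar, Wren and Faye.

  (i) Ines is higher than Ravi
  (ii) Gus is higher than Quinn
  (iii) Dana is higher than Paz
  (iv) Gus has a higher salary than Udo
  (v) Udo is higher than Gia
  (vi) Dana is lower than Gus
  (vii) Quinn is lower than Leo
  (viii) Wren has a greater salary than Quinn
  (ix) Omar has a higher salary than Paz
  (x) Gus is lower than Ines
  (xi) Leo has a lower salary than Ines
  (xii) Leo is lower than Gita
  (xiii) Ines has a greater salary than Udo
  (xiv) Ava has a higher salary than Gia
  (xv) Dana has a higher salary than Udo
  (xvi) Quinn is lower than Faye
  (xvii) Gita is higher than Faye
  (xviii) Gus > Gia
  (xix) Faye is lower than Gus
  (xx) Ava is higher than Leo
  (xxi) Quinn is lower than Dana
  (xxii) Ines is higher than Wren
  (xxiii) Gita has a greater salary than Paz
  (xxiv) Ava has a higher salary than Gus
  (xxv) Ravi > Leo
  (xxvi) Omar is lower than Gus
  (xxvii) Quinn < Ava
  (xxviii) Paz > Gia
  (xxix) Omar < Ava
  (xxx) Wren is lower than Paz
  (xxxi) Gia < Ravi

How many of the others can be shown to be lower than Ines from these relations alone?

Directly below Ines: Wren, Udo, Leo, Ravi, Gus.
One step further: Quinn, Gia, Faye, Omar, Dana (10 so far).
One step further: Paz (11 so far).
No other element is forced below Ines by the given relations, so the count is 11.

11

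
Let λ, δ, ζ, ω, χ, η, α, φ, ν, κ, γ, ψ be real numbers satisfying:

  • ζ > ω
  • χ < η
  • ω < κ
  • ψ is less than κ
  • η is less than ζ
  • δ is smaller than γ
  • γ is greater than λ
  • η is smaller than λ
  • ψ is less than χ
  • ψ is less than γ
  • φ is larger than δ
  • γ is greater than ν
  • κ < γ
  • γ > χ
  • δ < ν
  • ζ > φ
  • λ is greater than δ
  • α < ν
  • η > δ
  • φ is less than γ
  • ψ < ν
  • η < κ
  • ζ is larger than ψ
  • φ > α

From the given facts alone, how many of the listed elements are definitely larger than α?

From α the given relations immediately reach ν, φ.
From those, γ, ζ — 4 in total.
No other element is forced above α by the given relations, so the count is 4.

4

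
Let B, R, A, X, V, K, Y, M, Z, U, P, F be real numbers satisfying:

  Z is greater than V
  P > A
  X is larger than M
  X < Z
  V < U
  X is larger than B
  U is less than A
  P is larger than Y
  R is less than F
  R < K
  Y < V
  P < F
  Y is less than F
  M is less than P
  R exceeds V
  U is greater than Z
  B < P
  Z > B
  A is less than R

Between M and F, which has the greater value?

Chaining the given relations: M < X < Z < U < A < R < F.
So M < F; F is the larger of the two.

F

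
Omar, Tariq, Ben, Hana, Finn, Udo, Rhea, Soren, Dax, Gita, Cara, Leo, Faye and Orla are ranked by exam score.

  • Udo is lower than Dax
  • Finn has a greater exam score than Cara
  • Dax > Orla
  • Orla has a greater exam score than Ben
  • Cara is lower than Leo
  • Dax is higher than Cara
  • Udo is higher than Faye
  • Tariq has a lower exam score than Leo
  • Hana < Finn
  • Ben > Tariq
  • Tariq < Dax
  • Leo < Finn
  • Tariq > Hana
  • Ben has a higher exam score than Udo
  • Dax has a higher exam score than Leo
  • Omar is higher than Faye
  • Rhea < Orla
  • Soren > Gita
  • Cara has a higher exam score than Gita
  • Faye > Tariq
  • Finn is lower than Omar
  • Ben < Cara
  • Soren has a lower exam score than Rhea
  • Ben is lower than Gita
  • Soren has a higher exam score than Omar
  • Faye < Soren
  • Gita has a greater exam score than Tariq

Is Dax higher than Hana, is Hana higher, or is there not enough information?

Dax

Following the relations from Hana: Hana < Tariq < Faye < Udo < Ben < Gita < Cara < Leo < Finn < Omar < Soren < Rhea < Orla < Dax.
So Dax is higher.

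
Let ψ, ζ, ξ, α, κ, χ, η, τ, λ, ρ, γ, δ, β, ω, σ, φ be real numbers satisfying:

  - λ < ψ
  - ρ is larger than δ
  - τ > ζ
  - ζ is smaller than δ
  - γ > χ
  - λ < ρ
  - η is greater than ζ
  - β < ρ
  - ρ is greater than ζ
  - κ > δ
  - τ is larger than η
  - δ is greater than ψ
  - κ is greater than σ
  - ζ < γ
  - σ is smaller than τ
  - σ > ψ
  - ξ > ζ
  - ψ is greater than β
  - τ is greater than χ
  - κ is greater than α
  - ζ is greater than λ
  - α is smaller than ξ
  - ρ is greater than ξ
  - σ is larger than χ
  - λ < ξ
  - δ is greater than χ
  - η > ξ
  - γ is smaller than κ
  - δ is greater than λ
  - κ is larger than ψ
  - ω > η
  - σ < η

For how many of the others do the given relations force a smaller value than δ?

From δ the given relations immediately reach λ, ψ, ζ, χ.
From those, β — 5 in total.
No other element is forced below δ by the given relations, so the count is 5.

5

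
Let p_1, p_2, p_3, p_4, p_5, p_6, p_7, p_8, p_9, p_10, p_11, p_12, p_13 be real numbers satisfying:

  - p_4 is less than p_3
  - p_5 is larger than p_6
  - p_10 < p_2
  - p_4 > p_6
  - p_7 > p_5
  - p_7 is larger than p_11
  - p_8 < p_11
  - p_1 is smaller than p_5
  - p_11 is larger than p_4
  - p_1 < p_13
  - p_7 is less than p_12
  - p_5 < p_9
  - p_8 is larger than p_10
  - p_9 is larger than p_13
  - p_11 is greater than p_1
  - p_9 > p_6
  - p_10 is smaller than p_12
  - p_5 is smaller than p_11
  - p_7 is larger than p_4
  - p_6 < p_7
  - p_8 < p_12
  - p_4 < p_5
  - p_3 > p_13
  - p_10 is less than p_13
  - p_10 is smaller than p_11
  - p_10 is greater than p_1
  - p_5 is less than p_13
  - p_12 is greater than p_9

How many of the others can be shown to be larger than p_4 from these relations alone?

The elements the relations force above p_4 are p_5, p_13, p_11, p_9, p_7, p_3, p_12 — no chain reaches any other.
That is 7.

7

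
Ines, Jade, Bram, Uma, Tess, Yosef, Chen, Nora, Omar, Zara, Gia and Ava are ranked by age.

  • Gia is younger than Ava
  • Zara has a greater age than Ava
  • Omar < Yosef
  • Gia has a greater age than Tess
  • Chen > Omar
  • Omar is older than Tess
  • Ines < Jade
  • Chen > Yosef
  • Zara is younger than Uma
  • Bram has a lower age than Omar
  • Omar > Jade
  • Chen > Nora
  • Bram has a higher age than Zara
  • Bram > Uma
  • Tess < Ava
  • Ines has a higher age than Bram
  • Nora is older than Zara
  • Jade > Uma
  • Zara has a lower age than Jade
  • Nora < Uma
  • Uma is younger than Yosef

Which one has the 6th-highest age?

Piecing the relations together gives one ordering: Tess < Gia < Ava < Zara < Nora < Uma < Bram < Ines < Jade < Omar < Yosef < Chen.
The 6th largest is Bram.

Bram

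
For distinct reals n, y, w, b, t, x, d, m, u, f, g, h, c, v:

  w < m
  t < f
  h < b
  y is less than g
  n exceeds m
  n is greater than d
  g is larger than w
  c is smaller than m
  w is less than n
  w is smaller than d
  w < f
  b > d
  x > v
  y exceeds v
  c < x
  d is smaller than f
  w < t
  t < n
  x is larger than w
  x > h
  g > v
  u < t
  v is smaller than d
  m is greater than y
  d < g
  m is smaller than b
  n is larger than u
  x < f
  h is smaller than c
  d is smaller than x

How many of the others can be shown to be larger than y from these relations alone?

4

The elements the relations force above y are m, n, b, g — no chain reaches any other.
That is 4.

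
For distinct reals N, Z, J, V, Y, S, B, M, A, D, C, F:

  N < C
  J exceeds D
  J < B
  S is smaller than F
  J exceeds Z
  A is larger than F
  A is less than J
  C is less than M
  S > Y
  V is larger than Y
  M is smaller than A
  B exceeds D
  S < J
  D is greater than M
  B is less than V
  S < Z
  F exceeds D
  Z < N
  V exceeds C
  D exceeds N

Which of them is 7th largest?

M

The consecutive relations fix a unique order: Y < S < Z < N < C < M < D < F < A < J < B < V.
Counting 7 from the largest end gives M.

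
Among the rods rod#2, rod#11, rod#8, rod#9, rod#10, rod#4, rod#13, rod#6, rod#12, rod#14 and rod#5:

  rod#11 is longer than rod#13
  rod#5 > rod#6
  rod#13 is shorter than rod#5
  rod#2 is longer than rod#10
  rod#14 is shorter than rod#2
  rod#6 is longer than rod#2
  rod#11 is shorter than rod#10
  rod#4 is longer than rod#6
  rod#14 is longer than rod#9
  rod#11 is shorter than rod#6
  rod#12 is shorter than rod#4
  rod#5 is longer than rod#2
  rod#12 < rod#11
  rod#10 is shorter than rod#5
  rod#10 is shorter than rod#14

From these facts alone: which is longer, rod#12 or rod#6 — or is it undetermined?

rod#6

rod#12 < rod#11 and rod#11 < rod#10 give rod#12 < rod#10.
With rod#10 < rod#14: rod#12 < rod#11 < rod#10 < rod#14.
Then rod#14 < rod#2 extends the chain to rod#2.
With rod#2 < rod#6: rod#12 < rod#11 < rod#10 < rod#14 < rod#2 < rod#6.
So rod#6 is longer.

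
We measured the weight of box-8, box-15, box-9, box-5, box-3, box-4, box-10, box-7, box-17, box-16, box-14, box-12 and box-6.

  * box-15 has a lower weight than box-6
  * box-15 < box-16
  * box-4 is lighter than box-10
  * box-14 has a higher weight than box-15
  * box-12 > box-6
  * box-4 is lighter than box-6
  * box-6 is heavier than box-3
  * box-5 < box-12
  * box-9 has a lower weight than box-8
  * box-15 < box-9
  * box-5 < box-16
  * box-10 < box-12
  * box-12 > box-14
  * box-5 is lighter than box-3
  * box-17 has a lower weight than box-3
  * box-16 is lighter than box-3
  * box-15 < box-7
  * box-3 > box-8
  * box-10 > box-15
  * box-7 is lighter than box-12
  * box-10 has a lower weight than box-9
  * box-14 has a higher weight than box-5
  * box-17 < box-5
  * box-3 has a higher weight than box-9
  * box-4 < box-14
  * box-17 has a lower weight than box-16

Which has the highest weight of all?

box-12

Chaining downward from box-12: directly below it, box-5, box-10, box-14, box-7, box-6; then box-4, box-17, box-15, box-3; then box-16, box-9, box-8.
That covers every other element, and nothing is given above box-12, so box-12 is the highest weight.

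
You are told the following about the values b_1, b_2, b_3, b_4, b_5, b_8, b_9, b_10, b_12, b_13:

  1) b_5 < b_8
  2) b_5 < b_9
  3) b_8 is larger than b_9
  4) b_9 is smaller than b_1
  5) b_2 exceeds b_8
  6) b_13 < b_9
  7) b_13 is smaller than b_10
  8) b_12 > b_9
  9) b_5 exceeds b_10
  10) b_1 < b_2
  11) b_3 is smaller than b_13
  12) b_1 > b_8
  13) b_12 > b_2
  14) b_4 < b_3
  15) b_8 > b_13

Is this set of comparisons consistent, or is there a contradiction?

Every relation is compatible with b_4 < b_3 < b_13 < b_10 < b_5 < b_9 < b_8 < b_1 < b_2 < b_12; the set is consistent.

consistent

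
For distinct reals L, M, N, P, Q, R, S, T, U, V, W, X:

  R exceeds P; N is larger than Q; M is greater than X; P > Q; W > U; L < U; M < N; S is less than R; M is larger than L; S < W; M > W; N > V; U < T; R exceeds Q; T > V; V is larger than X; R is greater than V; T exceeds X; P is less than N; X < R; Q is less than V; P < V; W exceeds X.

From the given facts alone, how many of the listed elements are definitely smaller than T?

The elements the relations force below T are X, Q, P, V, L, U — no chain reaches any other.
That is 6.

6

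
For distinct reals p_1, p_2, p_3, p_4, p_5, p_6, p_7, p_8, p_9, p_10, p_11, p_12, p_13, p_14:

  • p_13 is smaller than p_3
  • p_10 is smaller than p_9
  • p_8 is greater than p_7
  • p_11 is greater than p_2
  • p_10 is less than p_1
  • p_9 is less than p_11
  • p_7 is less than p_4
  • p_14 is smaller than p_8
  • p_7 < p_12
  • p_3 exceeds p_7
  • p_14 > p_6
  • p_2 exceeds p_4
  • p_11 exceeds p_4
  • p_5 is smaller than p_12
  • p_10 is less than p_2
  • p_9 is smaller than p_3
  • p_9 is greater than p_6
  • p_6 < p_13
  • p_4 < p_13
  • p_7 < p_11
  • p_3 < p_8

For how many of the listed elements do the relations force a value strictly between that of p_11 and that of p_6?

1

Chaining upward from p_6 reaches: p_13, p_14, p_9, p_3, p_8.
Chaining downward from p_11 reaches: p_7, p_4, p_10, p_9, p_2.
Strictly between p_6 and p_11 are those in both lists: p_9 — 1 element.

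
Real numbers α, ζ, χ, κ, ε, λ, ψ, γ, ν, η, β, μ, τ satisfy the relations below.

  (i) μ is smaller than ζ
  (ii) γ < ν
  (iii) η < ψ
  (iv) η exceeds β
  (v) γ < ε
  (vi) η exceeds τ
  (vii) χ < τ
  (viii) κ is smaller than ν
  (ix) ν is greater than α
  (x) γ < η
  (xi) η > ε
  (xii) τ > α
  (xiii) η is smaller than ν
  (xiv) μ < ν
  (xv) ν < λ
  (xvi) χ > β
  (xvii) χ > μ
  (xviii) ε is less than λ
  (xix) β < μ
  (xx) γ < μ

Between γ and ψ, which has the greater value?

γ < μ and μ < χ give γ < χ.
With χ < τ: γ < μ < χ < τ.
With τ < η: γ < μ < χ < τ < η.
Then η < ψ extends the chain to ψ.
So γ < ψ; ψ is the larger of the two.

ψ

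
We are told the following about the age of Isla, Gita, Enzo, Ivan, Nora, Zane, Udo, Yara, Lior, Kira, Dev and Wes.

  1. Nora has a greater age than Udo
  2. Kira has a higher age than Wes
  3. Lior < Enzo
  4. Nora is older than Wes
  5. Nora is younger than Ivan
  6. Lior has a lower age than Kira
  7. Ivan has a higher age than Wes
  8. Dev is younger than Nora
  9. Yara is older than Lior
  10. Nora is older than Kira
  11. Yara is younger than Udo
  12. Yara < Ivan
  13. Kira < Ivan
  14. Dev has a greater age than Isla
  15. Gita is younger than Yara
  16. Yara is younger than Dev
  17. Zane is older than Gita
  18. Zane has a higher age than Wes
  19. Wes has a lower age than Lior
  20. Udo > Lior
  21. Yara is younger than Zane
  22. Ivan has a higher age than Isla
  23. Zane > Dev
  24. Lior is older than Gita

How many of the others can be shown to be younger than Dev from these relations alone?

The elements the relations force below Dev are Wes, Gita, Lior, Isla, Yara — no chain reaches any other.
That is 5.

5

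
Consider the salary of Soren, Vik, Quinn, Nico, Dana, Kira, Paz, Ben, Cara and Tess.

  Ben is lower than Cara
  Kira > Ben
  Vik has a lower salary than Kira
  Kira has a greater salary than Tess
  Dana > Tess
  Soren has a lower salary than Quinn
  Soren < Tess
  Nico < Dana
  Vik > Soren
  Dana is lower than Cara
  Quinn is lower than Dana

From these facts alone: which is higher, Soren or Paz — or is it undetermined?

Following every chain through Soren: above Soren we get Tess, Quinn, Dana, Vik, Kira, Cara.
Paz is not reached, and no chain runs the other way from Paz to Soren.
So the given relations leave the order of Soren and Paz undetermined.

undetermined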